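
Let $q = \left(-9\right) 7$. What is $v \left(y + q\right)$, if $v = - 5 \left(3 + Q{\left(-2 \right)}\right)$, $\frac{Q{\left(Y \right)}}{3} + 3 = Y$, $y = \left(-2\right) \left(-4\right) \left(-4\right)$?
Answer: $-5700$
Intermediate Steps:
$y = -32$ ($y = 8 \left(-4\right) = -32$)
$Q{\left(Y \right)} = -9 + 3 Y$
$q = -63$
$v = 60$ ($v = - 5 \left(3 + \left(-9 + 3 \left(-2\right)\right)\right) = - 5 \left(3 - 15\right) = \left(-5\right) \left(-12\right) = 60$)
$v \left(y + q\right) = 60 \left(-32 - 63\right) = 60 \left(-95\right) = -5700$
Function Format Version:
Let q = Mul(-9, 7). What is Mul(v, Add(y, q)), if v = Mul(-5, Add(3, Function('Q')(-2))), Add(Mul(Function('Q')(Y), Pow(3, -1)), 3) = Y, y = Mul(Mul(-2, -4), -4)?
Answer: -5700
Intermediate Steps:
y = -32 (y = Mul(8, -4) = -32)
Function('Q')(Y) = Add(-9, Mul(3, Y))
q = -63
v = 60 (v = Mul(-5, Add(3, Add(-9, Mul(3, -2)))) = Mul(-5, Add(3, Add(-9, -6))) = Mul(-5, Add(3, -15)) = Mul(-5, -12) = 60)
Mul(v, Add(y, q)) = Mul(60, Add(-32, -63)) = Mul(60, -95) = -5700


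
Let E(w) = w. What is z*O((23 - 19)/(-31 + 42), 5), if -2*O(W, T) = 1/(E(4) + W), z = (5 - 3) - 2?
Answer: 0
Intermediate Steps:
z = 0 (z = 2 - 2 = 0)
O(W, T) = -1/(2*(4 + W))
z*O((23 - 19)/(-31 + 42), 5) = 0*(-1/(8 + 2*((23 - 19)/(-31 + 42)))) = 0*(-1/(8 + 2*(4/11))) = 0*(-1/(8 + 8/11)) = 0*(-1/96/11) = 0*(-1*11/96) = 0*(-11/96) = 0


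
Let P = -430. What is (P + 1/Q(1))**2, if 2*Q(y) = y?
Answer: 183184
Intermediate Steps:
Q(y) = y/2
(P + 1/Q(1))**2 = (-430 + 1/((1/2)*1))**2 = (-430 + 1/(1/2))**2 = (-430 + 2)**2 = (-428)**2 = 183184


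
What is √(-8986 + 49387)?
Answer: 201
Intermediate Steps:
√(-8986 + 49387) = √40401 = 201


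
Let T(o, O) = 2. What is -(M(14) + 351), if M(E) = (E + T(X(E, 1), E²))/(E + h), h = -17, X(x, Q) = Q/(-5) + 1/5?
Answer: -1037/3 ≈ -345.67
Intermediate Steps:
X(x, Q) = ⅕ - Q/5 (X(x, Q) = Q*(-⅕) + 1*(⅕) = -Q/5 + ⅕ = ⅕ - Q/5)
M(E) = (2 + E)/(-17 + E) (M(E) = (E + 2)/(E - 17) = (2 + E)/(-17 + E))
-(M(14) + 351) = -((2 + 14)/(-17 + 14) + 351) = -(16/(-3) + 351) = -(-⅓*16 + 351) = -(-16/3 + 351) = -1*1037/3 = -1037/3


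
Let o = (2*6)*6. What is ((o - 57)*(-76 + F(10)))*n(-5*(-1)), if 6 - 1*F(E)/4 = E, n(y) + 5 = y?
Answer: 0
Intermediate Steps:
n(y) = -5 + y
o = 72 (o = 12*6 = 72)
F(E) = 24 - 4*E
((o - 57)*(-76 + F(10)))*n(-5*(-1)) = ((72 - 57)*(-76 + (24 - 4*10)))*(-5 - 5*(-1)) = (15*(-76 + (24 - 40)))*(-5 + 5) = (15*(-76 - 16))*0 = (15*(-92))*0 = -1380*0 = 0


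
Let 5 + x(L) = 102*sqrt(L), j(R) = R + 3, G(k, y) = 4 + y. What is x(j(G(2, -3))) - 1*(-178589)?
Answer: 178788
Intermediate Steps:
j(R) = 3 + R
x(L) = -5 + 102*sqrt(L)
x(j(G(2, -3))) - 1*(-178589) = (-5 + 102*sqrt(3 + (4 - 3))) - 1*(-178589) = (-5 + 102*sqrt(3 + 1)) + 178589 = (-5 + 102*sqrt(4)) + 178589 = (-5 + 102*2) + 178589 = (-5 + 204) + 178589 = 199 + 178589 = 178788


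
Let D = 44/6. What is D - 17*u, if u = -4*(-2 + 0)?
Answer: -386/3 ≈ -128.67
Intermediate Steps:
D = 22/3 (D = 44*(1/6) = 22/3 ≈ 7.3333)
u = 8 (u = -4*(-2) = 8)
D - 17*u = 22/3 - 17*8 = 22/3 - 136 = -386/3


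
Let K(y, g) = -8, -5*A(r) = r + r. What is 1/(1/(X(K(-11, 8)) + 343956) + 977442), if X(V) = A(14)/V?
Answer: 3439567/3361977247624 ≈ 1.0231e-6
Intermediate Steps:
A(r) = -2*r/5 (A(r) = -(r + r)/5 = -2*r/5)
X(V) = -28/(5*V) (X(V) = (-⅖*14)/V = -28/(5*V))
1/(1/(X(K(-11, 8)) + 343956) + 977442) = 1/(1/(-28/5/(-8) + 343956) + 977442) = 1/(1/(-28/5*(-⅛) + 343956) + 977442) = 1/(1/(7/10 + 343956) + 977442) = 1/(1/(3439567/10) + 977442) = 1/(10/3439567 + 977442) = 1/(3361977247624/3439567) = 3439567/3361977247624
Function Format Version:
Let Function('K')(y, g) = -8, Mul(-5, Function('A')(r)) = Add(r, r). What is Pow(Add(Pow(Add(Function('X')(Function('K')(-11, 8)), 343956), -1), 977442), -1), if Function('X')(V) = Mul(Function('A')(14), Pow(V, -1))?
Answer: Rational(3439567, 3361977247624) ≈ 1.0231e-6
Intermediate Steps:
Function('A')(r) = Mul(Rational(-2, 5), r) (Function('A')(r) = Mul(Rational(-1, 5), Add(r, r)) = Mul(Rational(-1, 5), Mul(2, r)) = Mul(Rational(-2, 5), r))
Function('X')(V) = Mul(Rational(-28, 5), Pow(V, -1)) (Function('X')(V) = Mul(Mul(Rational(-2, 5), 14), Pow(V, -1)) = Mul(Rational(-28, 5), Pow(V, -1)))
Pow(Add(Pow(Add(Function('X')(Function('K')(-11, 8)), 343956), -1), 977442), -1) = Pow(Add(Pow(Add(Mul(Rational(-28, 5), Pow(-8, -1)), 343956), -1), 977442), -1) = Pow(Add(Pow(Add(Mul(Rational(-28, 5), Rational(-1, 8)), 343956), -1), 977442), -1) = Pow(Add(Pow(Add(Rational(7, 10), 343956), -1), 977442), -1) = Pow(Add(Pow(Rational(3439567, 10), -1), 977442), -1) = Pow(Add(Rational(10, 3439567), 977442), -1) = Pow(Rational(3361977247624, 3439567), -1) = Rational(3439567, 3361977247624)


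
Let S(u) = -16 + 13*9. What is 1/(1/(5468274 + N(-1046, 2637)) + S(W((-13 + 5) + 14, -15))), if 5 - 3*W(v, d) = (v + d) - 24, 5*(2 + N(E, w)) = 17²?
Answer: 27341649/2761506554 ≈ 0.0099010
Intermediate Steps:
N(E, w) = 279/5 (N(E, w) = -2 + (⅕)*17² = -2 + (⅕)*289 = -2 + 289/5 = 279/5)
W(v, d) = 29/3 - d/3 - v/3 (W(v, d) = 5/3 - ((v + d) - 24)/3 = 5/3 - ((d + v) - 24)/3 = 5/3 - (-24 + d + v)/3 = 5/3 + (8 - d/3 - v/3) = 29/3 - d/3 - v/3)
S(u) = 101 (S(u) = -16 + 117 = 101)
1/(1/(5468274 + N(-1046, 2637)) + S(W((-13 + 5) + 14, -15))) = 1/(1/(5468274 + 279/5) + 101) = 1/(1/(27341649/5) + 101) = 1/(5/27341649 + 101) = 1/(2761506554/27341649) = 27341649/2761506554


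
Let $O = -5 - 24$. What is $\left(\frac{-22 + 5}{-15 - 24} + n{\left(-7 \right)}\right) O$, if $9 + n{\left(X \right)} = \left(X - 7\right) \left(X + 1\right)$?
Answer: $- \frac{85318}{39} \approx -2187.6$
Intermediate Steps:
$n{\left(X \right)} = -9 + \left(1 + X\right) \left(-7 + X\right)$ ($n{\left(X \right)} = -9 + \left(X - 7\right) \left(X + 1\right) = -9 + \left(-7 + X\right) \left(1 + X\right) = -9 + \left(1 + X\right) \left(-7 + X\right)$)
$O = -29$ ($O = -5 - 24 = -29$)
$\left(\frac{-22 + 5}{-15 - 24} + n{\left(-7 \right)}\right) O = \left(\frac{-22 + 5}{-15 - 24} - \left(-26 - 49\right)\right) \left(-29\right) = \left(- \frac{17}{-39} + \left(-16 + 49 + 42\right)\right) \left(-29\right) = \left(\left(-17\right) \left(- \frac{1}{39}\right) + 75\right) \left(-29\right) = \left(\frac{17}{39} + 75\right) \left(-29\right) = \frac{2942}{39} \left(-29\right) = - \frac{85318}{39}$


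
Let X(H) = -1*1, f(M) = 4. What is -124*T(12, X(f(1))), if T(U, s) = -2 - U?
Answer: 1736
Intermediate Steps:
X(H) = -1
-124*T(12, X(f(1))) = -124*(-2 - 1*12) = -124*(-2 - 12) = -124*(-14) = 1736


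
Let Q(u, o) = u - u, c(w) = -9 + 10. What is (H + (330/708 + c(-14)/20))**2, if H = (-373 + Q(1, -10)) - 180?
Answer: 425014028761/1392400 ≈ 3.0524e+5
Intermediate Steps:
c(w) = 1
Q(u, o) = 0
H = -553 (H = (-373 + 0) - 180 = -373 - 180 = -553)
(H + (330/708 + c(-14)/20))**2 = (-553 + (330/708 + 1/20))**2 = (-553 + (330*(1/708) + 1*(1/20)))**2 = (-553 + (55/118 + 1/20))**2 = (-553 + 609/1180)**2 = (-651931/1180)**2 = 425014028761/1392400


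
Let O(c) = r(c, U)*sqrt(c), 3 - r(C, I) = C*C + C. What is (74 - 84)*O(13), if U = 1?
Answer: 1790*sqrt(13) ≈ 6453.9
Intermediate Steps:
r(C, I) = 3 - C - C**2 (r(C, I) = 3 - (C*C + C) = 3 - (C**2 + C) = 3 - (C + C**2) = 3 + (-C - C**2) = 3 - C - C**2)
O(c) = sqrt(c)*(3 - c - c**2) (O(c) = (3 - c - c**2)*sqrt(c) = sqrt(c)*(3 - c - c**2))
(74 - 84)*O(13) = (74 - 84)*(sqrt(13)*(3 - 1*13 - 1*13**2)) = -10*sqrt(13)*(3 - 13 - 1*169) = -10*sqrt(13)*(3 - 13 - 169) = -10*sqrt(13)*(-179) = -(-1790)*sqrt(13) = 1790*sqrt(13)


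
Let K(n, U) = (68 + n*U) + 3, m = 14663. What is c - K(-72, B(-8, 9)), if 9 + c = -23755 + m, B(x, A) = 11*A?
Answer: -2044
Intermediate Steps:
K(n, U) = 71 + U*n (K(n, U) = (68 + U*n) + 3 = 71 + U*n)
c = -9101 (c = -9 + (-23755 + 14663) = -9 - 9092 = -9101)
c - K(-72, B(-8, 9)) = -9101 - (71 + (11*9)*(-72)) = -9101 - (71 + 99*(-72)) = -9101 - (71 - 7128) = -9101 - 1*(-7057) = -9101 + 7057 = -2044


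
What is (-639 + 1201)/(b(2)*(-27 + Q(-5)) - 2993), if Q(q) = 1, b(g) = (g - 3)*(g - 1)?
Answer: -562/2967 ≈ -0.18942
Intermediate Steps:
b(g) = (-1 + g)*(-3 + g) (b(g) = (-3 + g)*(-1 + g) = (-1 + g)*(-3 + g))
(-639 + 1201)/(b(2)*(-27 + Q(-5)) - 2993) = (-639 + 1201)/((3 + 2² - 4*2)*(-27 + 1) - 2993) = 562/((3 + 4 - 8)*(-26) - 2993) = 562/(-1*(-26) - 2993) = 562/(26 - 2993) = 562/(-2967) = 562*(-1/2967) = -562/2967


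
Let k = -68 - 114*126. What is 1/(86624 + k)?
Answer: 1/72192 ≈ 1.3852e-5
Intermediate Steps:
k = -14432 (k = -68 - 14364 = -14432)
1/(86624 + k) = 1/(86624 - 14432) = 1/72192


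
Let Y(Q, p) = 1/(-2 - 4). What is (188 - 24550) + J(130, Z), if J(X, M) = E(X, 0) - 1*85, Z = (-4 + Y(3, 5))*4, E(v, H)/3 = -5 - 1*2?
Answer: -24468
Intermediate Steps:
E(v, H) = -21 (E(v, H) = 3*(-5 - 1*2) = 3*(-5 - 2) = 3*(-7) = -21)
Y(Q, p) = -⅙ (Y(Q, p) = 1/(-6) = -⅙)
Z = -50/3 (Z = (-4 - ⅙)*4 = -25/6*4 = -50/3 ≈ -16.667)
J(X, M) = -106 (J(X, M) = -21 - 1*85 = -21 - 85 = -106)
(188 - 24550) + J(130, Z) = (188 - 24550) - 106 = -24362 - 106 = -24468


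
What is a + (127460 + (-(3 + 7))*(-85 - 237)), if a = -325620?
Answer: -194940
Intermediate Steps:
a + (127460 + (-(3 + 7))*(-85 - 237)) = -325620 + (127460 + (-(3 + 7))*(-85 - 237)) = -325620 + (127460 - 1*10*(-322)) = -325620 + (127460 - 10*(-322)) = -325620 + (127460 + 3220) = -325620 + 130680 = -194940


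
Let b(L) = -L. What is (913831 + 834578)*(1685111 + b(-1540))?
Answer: 2948955788259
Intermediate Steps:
(913831 + 834578)*(1685111 + b(-1540)) = (913831 + 834578)*(1685111 - 1*(-1540)) = 1748409*(1685111 + 1540) = 1748409*1686651 = 2948955788259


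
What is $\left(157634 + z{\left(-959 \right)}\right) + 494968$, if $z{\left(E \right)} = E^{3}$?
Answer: $-881321477$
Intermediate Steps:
$\left(157634 + z{\left(-959 \right)}\right) + 494968 = \left(157634 + \left(-959\right)^{3}\right) + 494968 = \left(157634 - 881974079\right) + 494968 = -881816445 + 494968 = -881321477$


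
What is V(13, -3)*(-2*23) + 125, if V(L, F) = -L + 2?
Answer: 631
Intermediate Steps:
V(L, F) = 2 - L
V(13, -3)*(-2*23) + 125 = (2 - 1*13)*(-2*23) + 125 = (2 - 13)*(-46) + 125 = -11*(-46) + 125 = 506 + 125 = 631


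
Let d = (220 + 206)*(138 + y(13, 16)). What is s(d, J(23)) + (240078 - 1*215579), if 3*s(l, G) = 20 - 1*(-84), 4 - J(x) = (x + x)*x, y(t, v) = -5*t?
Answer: 73601/3 ≈ 24534.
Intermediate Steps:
J(x) = 4 - 2*x**2 (J(x) = 4 - (x + x)*x = 4 - 2*x*x = 4 - 2*x**2)
d = 31098 (d = (220 + 206)*(138 - 5*13) = 426*(138 - 65) = 426*73 = 31098)
s(l, G) = 104/3 (s(l, G) = (20 - 1*(-84))/3 = (20 + 84)/3 = (1/3)*104 = 104/3)
s(d, J(23)) + (240078 - 1*215579) = 104/3 + (240078 - 1*215579) = 104/3 + (240078 - 215579) = 104/3 + 24499 = 73601/3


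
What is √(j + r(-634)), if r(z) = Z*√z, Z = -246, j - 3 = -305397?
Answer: √(-305394 - 246*I*√634) ≈ 5.604 - 552.65*I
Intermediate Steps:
j = -305394 (j = 3 - 305397 = -305394)
r(z) = -246*√z
√(j + r(-634)) = √(-305394 - 246*I*√634)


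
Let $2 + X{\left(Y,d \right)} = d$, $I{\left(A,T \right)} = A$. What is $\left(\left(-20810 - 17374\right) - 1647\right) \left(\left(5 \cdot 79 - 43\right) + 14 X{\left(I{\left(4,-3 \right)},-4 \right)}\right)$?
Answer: $-10674708$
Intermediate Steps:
$X{\left(Y,d \right)} = -2 + d$
$\left(\left(-20810 - 17374\right) - 1647\right) \left(\left(5 \cdot 79 - 43\right) + 14 X{\left(I{\left(4,-3 \right)},-4 \right)}\right) = \left(\left(-20810 - 17374\right) - 1647\right) \left(\left(5 \cdot 79 - 43\right) + 14 \left(-2 - 4\right)\right) = \left(\left(-20810 - 17374\right) - 1647\right) \left(\left(395 - 43\right) + 14 \left(-6\right)\right) = \left(-38184 - 1647\right) \left(352 - 84\right) = \left(-39831\right) 268 = -10674708$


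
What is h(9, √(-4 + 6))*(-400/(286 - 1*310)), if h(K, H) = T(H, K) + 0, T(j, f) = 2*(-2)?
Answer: -200/3 ≈ -66.667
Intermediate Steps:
T(j, f) = -4
h(K, H) = -4 (h(K, H) = -4 + 0 = -4)
h(9, √(-4 + 6))*(-400/(286 - 1*310)) = -(-1600)/(286 - 1*310) = -(-1600)/(286 - 310) = -(-1600)/(-24) = -(-1600)*(-1)/24 = -4*50/3 = -200/3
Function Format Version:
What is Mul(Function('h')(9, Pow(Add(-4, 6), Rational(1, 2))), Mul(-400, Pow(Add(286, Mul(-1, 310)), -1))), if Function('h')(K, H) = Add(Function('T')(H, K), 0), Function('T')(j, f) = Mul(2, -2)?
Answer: Rational(-200, 3) ≈ -66.667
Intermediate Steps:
Function('T')(j, f) = -4
Function('h')(K, H) = -4 (Function('h')(K, H) = Add(-4, 0) = -4)
Mul(Function('h')(9, Pow(Add(-4, 6), Rational(1, 2))), Mul(-400, Pow(Add(286, Mul(-1, 310)), -1))) = Mul(-4, Mul(-400, Pow(Add(286, Mul(-1, 310)), -1))) = Mul(-4, Mul(-400, Pow(Add(286, -310), -1))) = Mul(-4, Mul(-400, Pow(-24, -1))) = Mul(-4, Mul(-400, Rational(-1, 24))) = Mul(-4, Rational(50, 3)) = Rational(-200, 3)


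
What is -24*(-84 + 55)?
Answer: 696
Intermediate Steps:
-24*(-84 + 55) = -24*(-29) = 696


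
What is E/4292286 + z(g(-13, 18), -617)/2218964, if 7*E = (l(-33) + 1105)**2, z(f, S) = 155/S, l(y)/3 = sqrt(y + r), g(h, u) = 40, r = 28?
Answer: 835820011500965/20568002507224788 + 1105*I*sqrt(5)/5007667 ≈ 0.040637 + 0.00049341*I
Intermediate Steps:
l(y) = 3*sqrt(28 + y) (l(y) = 3*sqrt(y + 28) = 3*sqrt(28 + y))
E = (1105 + 3*I*sqrt(5))**2/7 (E = (3*sqrt(28 - 33) + 1105)**2/7 = (3*sqrt(-5) + 1105)**2/7 = (3*(I*sqrt(5)) + 1105)**2/7 = (3*I*sqrt(5) + 1105)**2/7 = (1105 + 3*I*sqrt(5))**2/7 ≈ 1.7443e+5 + 2117.9*I)
E/4292286 + z(g(-13, 18), -617)/2218964 = (1220980/7 + 6630*I*sqrt(5)/7)/4292286 + (155/(-617))/2218964 = (1220980/7 + 6630*I*sqrt(5)/7)*(1/4292286) + (155*(-1/617))*(1/2218964) = (610490/15023001 + 1105*I*sqrt(5)/5007667) - 155/617*1/2218964 = (610490/15023001 + 1105*I*sqrt(5)/5007667) - 155/1369100788 = 835820011500965/20568002507224788 + 1105*I*sqrt(5)/5007667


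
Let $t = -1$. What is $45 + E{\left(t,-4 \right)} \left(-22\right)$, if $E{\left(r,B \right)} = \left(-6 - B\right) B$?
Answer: $-131$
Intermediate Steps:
$E{\left(r,B \right)} = B \left(-6 - B\right)$
$45 + E{\left(t,-4 \right)} \left(-22\right) = 45 + \left(-1\right) \left(-4\right) \left(6 - 4\right) \left(-22\right) = 45 + \left(-1\right) \left(-4\right) 2 \left(-22\right) = 45 + 8 \left(-22\right) = 45 - 176 = -131$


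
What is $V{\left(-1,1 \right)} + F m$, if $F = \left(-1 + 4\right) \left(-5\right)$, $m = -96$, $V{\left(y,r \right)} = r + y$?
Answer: $1440$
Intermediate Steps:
$F = -15$ ($F = 3 \left(-5\right) = -15$)
$V{\left(-1,1 \right)} + F m = \left(1 - 1\right) - -1440 = 0 + 1440 = 1440$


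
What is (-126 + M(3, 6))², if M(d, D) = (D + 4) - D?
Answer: 14884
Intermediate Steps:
M(d, D) = 4 (M(d, D) = (4 + D) - D = 4)
(-126 + M(3, 6))² = (-126 + 4)² = (-122)² = 14884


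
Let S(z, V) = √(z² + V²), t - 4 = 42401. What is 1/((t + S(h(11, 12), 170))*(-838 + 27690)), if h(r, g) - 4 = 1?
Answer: 8481/9656812149040 - √1157/9656812149040 ≈ 8.7472e-10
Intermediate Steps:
h(r, g) = 5 (h(r, g) = 4 + 1 = 5)
t = 42405 (t = 4 + 42401 = 42405)
S(z, V) = √(V² + z²)
1/((t + S(h(11, 12), 170))*(-838 + 27690)) = 1/((42405 + √(170² + 5²))*(-838 + 27690)) = 1/((42405 + √(28900 + 25))*26852) = 1/((42405 + √28925)*26852) = 1/((42405 + 5*√1157)*26852) = 1/(1138659060 + 134260*√1157)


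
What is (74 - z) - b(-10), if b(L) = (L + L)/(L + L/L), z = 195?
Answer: -1109/9 ≈ -123.22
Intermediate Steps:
b(L) = 2*L/(1 + L) (b(L) = (2*L)/(L + 1) = (2*L)/(1 + L) = 2*L/(1 + L))
(74 - z) - b(-10) = (74 - 1*195) - 2*(-10)/(1 - 10) = (74 - 195) - 2*(-10)/(-9) = -121 - 2*(-10)*(-1)/9 = -121 - 1*20/9 = -121 - 20/9 = -1109/9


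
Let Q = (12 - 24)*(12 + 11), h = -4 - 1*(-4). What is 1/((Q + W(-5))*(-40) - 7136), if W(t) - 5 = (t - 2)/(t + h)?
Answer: 1/3648 ≈ 0.00027412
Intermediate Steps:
h = 0 (h = -4 + 4 = 0)
Q = -276 (Q = -12*23 = -276)
W(t) = 5 + (-2 + t)/t (W(t) = 5 + (t - 2)/(t + 0) = 5 + (-2 + t)/t)
1/((Q + W(-5))*(-40) - 7136) = 1/((-276 + (6 - 2/(-5)))*(-40) - 7136) = 1/((-276 + (6 - 2*(-⅕)))*(-40) - 7136) = 1/((-276 + (6 + ⅖))*(-40) - 7136) = 1/((-276 + 32/5)*(-40) - 7136) = 1/(-1348/5*(-40) - 7136) = 1/(10784 - 7136) = 1/3648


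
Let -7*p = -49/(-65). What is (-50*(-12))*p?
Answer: -840/13 ≈ -64.615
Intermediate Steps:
p = -7/65 (p = -(-7)/(-65) = -(-7)*(-1)/65 = -⅐*49/65 = -7/65 ≈ -0.10769)
(-50*(-12))*p = -50*(-12)*(-7/65) = 600*(-7/65) = -840/13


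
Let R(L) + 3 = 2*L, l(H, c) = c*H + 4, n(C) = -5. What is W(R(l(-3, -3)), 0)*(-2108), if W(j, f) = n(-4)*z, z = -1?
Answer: -10540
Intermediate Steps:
l(H, c) = 4 + H*c (l(H, c) = H*c + 4 = 4 + H*c)
R(L) = -3 + 2*L
W(j, f) = 5 (W(j, f) = -5*(-1) = 5)
W(R(l(-3, -3)), 0)*(-2108) = 5*(-2108) = -10540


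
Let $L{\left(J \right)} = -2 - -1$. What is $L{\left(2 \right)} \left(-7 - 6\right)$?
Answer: $13$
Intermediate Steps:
$L{\left(J \right)} = -1$ ($L{\left(J \right)} = -2 + 1 = -1$)
$L{\left(2 \right)} \left(-7 - 6\right) = - (-7 - 6) = \left(-1\right) \left(-13\right) = 13$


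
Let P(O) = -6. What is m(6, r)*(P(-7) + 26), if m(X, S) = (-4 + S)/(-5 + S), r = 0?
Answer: 16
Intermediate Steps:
m(X, S) = (-4 + S)/(-5 + S)
m(6, r)*(P(-7) + 26) = ((-4 + 0)/(-5 + 0))*(-6 + 26) = (-4/(-5))*20 = -⅕*(-4)*20 = (⅘)*20 = 16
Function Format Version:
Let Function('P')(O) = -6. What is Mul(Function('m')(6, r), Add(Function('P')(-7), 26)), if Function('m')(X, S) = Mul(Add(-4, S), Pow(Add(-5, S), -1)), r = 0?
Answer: 16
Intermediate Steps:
Function('m')(X, S) = Mul(Pow(Add(-5, S), -1), Add(-4, S))
Mul(Function('m')(6, r), Add(Function('P')(-7), 26)) = Mul(Mul(Pow(Add(-5, 0), -1), Add(-4, 0)), Add(-6, 26)) = Mul(Mul(Pow(-5, -1), -4), 20) = Mul(Mul(Rational(-1, 5), -4), 20) = Mul(Rational(4, 5), 20) = 16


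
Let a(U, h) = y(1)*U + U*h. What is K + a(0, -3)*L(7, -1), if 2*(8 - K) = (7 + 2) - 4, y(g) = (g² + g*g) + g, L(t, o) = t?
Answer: 11/2 ≈ 5.5000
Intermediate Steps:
y(g) = g + 2*g² (y(g) = (g² + g²) + g = 2*g² + g = g + 2*g²)
a(U, h) = 3*U + U*h (a(U, h) = (1*(1 + 2*1))*U + U*h = (1*(1 + 2))*U + U*h = (1*3)*U + U*h = 3*U + U*h)
K = 11/2 (K = 8 - ((7 + 2) - 4)/2 = 8 - (9 - 4)/2 = 8 - ½*5 = 8 - 5/2 = 11/2 ≈ 5.5000)
K + a(0, -3)*L(7, -1) = 11/2 + (0*(3 - 3))*7 = 11/2 + (0*0)*7 = 11/2 + 0*7 = 11/2 + 0 = 11/2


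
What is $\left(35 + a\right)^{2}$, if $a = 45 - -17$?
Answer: $9409$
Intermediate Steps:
$a = 62$ ($a = 45 + 17 = 62$)
$\left(35 + a\right)^{2} = \left(35 + 62\right)^{2} = 97^{2} = 9409$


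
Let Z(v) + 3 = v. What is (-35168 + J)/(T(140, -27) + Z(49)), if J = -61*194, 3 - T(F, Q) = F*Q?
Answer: -47002/3829 ≈ -12.275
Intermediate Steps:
T(F, Q) = 3 - F*Q
Z(v) = -3 + v
J = -11834
(-35168 + J)/(T(140, -27) + Z(49)) = (-35168 - 11834)/((3 - 1*140*(-27)) + (-3 + 49)) = -47002/((3 + 3780) + 46) = -47002/(3783 + 46) = -47002/3829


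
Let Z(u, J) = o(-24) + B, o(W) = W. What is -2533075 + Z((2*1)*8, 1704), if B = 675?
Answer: -2532424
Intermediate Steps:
Z(u, J) = 651 (Z(u, J) = -24 + 675 = 651)
-2533075 + Z((2*1)*8, 1704) = -2533075 + 651 = -2532424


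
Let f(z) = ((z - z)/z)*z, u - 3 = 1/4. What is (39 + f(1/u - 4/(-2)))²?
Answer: 1521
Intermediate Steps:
u = 13/4 (u = 3 + 1/4 = 3 + ¼ = 13/4 ≈ 3.2500)
f(z) = 0 (f(z) = (0/z)*z = 0*z = 0)
(39 + f(1/u - 4/(-2)))² = (39 + 0)² = 39² = 1521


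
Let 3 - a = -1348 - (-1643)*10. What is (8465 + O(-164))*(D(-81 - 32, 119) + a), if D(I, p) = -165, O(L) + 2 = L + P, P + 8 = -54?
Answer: -125564828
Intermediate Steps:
P = -62 (P = -8 - 54 = -62)
O(L) = -64 + L (O(L) = -2 + (L - 62) = -2 + (-62 + L) = -64 + L)
a = -15079 (a = 3 - (-1348 - (-1643)*10) = 3 - (-1348 - 1*(-16430)) = 3 - (-1348 + 16430) = 3 - 1*15082 = 3 - 15082 = -15079)
(8465 + O(-164))*(D(-81 - 32, 119) + a) = (8465 + (-64 - 164))*(-165 - 15079) = (8465 - 228)*(-15244) = 8237*(-15244) = -125564828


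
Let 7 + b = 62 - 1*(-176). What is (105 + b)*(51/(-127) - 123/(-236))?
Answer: 301140/7493 ≈ 40.190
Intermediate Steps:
b = 231 (b = -7 + (62 - 1*(-176)) = -7 + (62 + 176) = -7 + 238 = 231)
(105 + b)*(51/(-127) - 123/(-236)) = (105 + 231)*(51/(-127) - 123/(-236)) = 336*(51*(-1/127) - 123*(-1/236)) = 336*(-51/127 + 123/236) = 336*(3585/29972) = 301140/7493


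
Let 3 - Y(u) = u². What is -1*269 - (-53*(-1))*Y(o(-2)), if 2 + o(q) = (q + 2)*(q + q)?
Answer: -216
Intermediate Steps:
o(q) = -2 + 2*q*(2 + q) (o(q) = -2 + (q + 2)*(q + q) = -2 + (2 + q)*(2*q) = -2 + 2*q*(2 + q))
Y(u) = 3 - u²
-1*269 - (-53*(-1))*Y(o(-2)) = -1*269 - (-53*(-1))*(3 - (-2 + 2*(-2)² + 4*(-2))²) = -269 - 53*(3 - (-2 + 2*4 - 8)²) = -269 - 53*(3 - (-2 + 8 - 8)²) = -269 - 53*(3 - 1*(-2)²) = -269 - 53*(3 - 1*4) = -269 - 53*(3 - 4) = -269 - 53*(-1) = -269 - 1*(-53) = -269 + 53 = -216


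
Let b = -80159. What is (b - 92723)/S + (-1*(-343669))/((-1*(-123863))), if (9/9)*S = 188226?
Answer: 21636879014/11657118519 ≈ 1.8561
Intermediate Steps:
S = 188226
(b - 92723)/S + (-1*(-343669))/((-1*(-123863))) = (-80159 - 92723)/188226 + (-1*(-343669))/((-1*(-123863))) = -172882*1/188226 + 343669/123863 = -86441/94113 + 343669*(1/123863) = -86441/94113 + 343669/123863 = 21636879014/11657118519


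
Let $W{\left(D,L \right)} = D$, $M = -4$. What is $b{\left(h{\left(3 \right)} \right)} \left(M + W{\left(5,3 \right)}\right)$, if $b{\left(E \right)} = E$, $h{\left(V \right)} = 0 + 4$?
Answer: $4$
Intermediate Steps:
$h{\left(V \right)} = 4$
$b{\left(h{\left(3 \right)} \right)} \left(M + W{\left(5,3 \right)}\right) = 4 \left(-4 + 5\right) = 4 \cdot 1 = 4$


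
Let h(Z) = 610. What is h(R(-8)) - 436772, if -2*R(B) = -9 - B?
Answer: -436162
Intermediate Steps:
R(B) = 9/2 + B/2 (R(B) = -(-9 - B)/2 = 9/2 + B/2)
h(R(-8)) - 436772 = 610 - 436772 = -436162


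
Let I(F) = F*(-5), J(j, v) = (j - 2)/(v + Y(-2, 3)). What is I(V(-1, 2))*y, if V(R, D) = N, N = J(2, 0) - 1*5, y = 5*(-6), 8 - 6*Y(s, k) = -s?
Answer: -750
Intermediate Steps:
Y(s, k) = 4/3 + s/6 (Y(s, k) = 4/3 - (-1)*s/6 = 4/3 + s/6)
y = -30
J(j, v) = (-2 + j)/(1 + v) (J(j, v) = (j - 2)/(v + (4/3 + (⅙)*(-2))) = (-2 + j)/(v + (4/3 - ⅓)) = (-2 + j)/(v + 1) = (-2 + j)/(1 + v))
N = -5 (N = (-2 + 2)/(1 + 0) - 1*5 = 0/1 - 5 = 1*0 - 5 = 0 - 5 = -5)
V(R, D) = -5
I(F) = -5*F
I(V(-1, 2))*y = -5*(-5)*(-30) = 25*(-30) = -750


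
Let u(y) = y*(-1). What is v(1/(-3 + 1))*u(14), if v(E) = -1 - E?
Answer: 7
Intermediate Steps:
u(y) = -y
v(1/(-3 + 1))*u(14) = (-1 - 1/(-3 + 1))*(-1*14) = (-1 - 1/(-2))*(-14) = (-1 - 1*(-½))*(-14) = (-1 + ½)*(-14) = -½*(-14) = 7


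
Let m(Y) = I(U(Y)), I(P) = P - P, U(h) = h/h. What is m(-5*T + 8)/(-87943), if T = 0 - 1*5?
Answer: 0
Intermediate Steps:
T = -5 (T = 0 - 5 = -5)
U(h) = 1
I(P) = 0
m(Y) = 0
m(-5*T + 8)/(-87943) = 0/(-87943) = 0*(-1/87943) = 0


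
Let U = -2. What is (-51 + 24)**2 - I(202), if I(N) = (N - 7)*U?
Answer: 1119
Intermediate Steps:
I(N) = 14 - 2*N (I(N) = (N - 7)*(-2) = (-7 + N)*(-2) = 14 - 2*N)
(-51 + 24)**2 - I(202) = (-51 + 24)**2 - (14 - 2*202) = (-27)**2 - (14 - 404) = 729 - 1*(-390) = 729 + 390 = 1119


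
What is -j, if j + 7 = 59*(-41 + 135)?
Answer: -5539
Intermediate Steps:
j = 5539 (j = -7 + 59*(-41 + 135) = -7 + 59*94 = -7 + 5546 = 5539)
-j = -1*5539 = -5539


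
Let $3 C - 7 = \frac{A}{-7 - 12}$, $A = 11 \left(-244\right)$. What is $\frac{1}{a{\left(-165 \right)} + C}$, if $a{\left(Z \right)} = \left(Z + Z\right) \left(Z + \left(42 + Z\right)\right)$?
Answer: $\frac{19}{1806699} \approx 1.0516 \cdot 10^{-5}$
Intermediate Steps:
$A = -2684$
$a{\left(Z \right)} = 2 Z \left(42 + 2 Z\right)$
$C = \frac{939}{19}$ ($C = \frac{7}{3} + \frac{\frac{1}{-7 - 12} \left(-2684\right)}{3} = \frac{7}{3} + \frac{\frac{1}{-19} \left(-2684\right)}{3} = \frac{7}{3} + \frac{\left(- \frac{1}{19}\right) \left(-2684\right)}{3} = \frac{7}{3} + \frac{1}{3} \cdot \frac{2684}{19} = \frac{7}{3} + \frac{2684}{57} = \frac{939}{19} \approx 49.421$)
$\frac{1}{a{\left(-165 \right)} + C} = \frac{1}{4 \left(-165\right) \left(21 - 165\right) + \frac{939}{19}} = \frac{1}{4 \left(-165\right) \left(-144\right) + \frac{939}{19}} = \frac{1}{95040 + \frac{939}{19}} = \frac{1}{\frac{1806699}{19}} = \frac{19}{1806699}$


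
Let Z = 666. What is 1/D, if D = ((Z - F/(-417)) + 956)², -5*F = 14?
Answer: 4347225/11436950004736 ≈ 3.8010e-7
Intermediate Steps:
F = -14/5 (F = -⅕*14 = -14/5 ≈ -2.8000)
D = 11436950004736/4347225 (D = ((666 - (-14)/(5*(-417))) + 956)² = ((666 - (-14)*(-1)/(5*417)) + 956)² = ((666 - 1*14/2085) + 956)² = ((666 - 14/2085) + 956)² = (1388596/2085 + 956)² = (3381856/2085)² = 11436950004736/4347225 ≈ 2.6309e+6)
1/D = 1/(11436950004736/4347225) = 4347225/11436950004736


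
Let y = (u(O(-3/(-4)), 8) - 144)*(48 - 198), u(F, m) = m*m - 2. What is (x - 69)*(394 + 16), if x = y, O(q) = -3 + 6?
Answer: 5014710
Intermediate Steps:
O(q) = 3
u(F, m) = -2 + m² (u(F, m) = m² - 2 = -2 + m²)
y = 12300 (y = ((-2 + 8²) - 144)*(48 - 198) = ((-2 + 64) - 144)*(-150) = (62 - 144)*(-150) = -82*(-150) = 12300)
x = 12300
(x - 69)*(394 + 16) = (12300 - 69)*(394 + 16) = 12231*410 = 5014710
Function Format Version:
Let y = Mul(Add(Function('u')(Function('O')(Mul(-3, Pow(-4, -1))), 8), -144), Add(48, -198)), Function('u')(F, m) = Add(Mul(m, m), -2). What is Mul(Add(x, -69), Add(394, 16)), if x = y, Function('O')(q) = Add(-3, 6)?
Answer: 5014710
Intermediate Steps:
Function('O')(q) = 3
Function('u')(F, m) = Add(-2, Pow(m, 2)) (Function('u')(F, m) = Add(Pow(m, 2), -2) = Add(-2, Pow(m, 2)))
y = 12300 (y = Mul(Add(Add(-2, Pow(8, 2)), -144), Add(48, -198)) = Mul(Add(Add(-2, 64), -144), -150) = Mul(Add(62, -144), -150) = Mul(-82, -150) = 12300)
x = 12300
Mul(Add(x, -69), Add(394, 16)) = Mul(Add(12300, -69), Add(394, 16)) = Mul(12231, 410) = 5014710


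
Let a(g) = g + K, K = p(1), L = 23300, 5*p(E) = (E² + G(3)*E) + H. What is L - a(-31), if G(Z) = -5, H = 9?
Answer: 23330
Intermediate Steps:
p(E) = 9/5 - E + E²/5 (p(E) = ((E² - 5*E) + 9)/5 = (9 + E² - 5*E)/5 = 9/5 - E + E²/5)
K = 1 (K = 9/5 - 1*1 + (⅕)*1² = 9/5 - 1 + (⅕)*1 = 9/5 - 1 + ⅕ = 1)
a(g) = 1 + g (a(g) = g + 1 = 1 + g)
L - a(-31) = 23300 - (1 - 31) = 23300 - 1*(-30) = 23300 + 30 = 23330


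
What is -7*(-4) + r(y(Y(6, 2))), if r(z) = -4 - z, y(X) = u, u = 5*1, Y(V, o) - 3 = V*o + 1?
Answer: 19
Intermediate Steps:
Y(V, o) = 4 + V*o (Y(V, o) = 3 + (V*o + 1) = 3 + (1 + V*o) = 4 + V*o)
u = 5
y(X) = 5
-7*(-4) + r(y(Y(6, 2))) = -7*(-4) + (-4 - 1*5) = 28 + (-4 - 5) = 28 - 9 = 19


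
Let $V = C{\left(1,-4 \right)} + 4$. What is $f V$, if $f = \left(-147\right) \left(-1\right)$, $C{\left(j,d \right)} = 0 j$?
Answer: $588$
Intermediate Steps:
$C{\left(j,d \right)} = 0$
$f = 147$
$V = 4$ ($V = 0 + 4 = 4$)
$f V = 147 \cdot 4 = 588$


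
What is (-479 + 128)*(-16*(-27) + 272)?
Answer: -247104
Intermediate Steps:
(-479 + 128)*(-16*(-27) + 272) = -351*(432 + 272) = -351*704 = -247104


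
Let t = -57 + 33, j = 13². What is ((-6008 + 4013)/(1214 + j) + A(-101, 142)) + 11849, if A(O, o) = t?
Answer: 5450660/461 ≈ 11824.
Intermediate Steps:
j = 169
t = -24
A(O, o) = -24
((-6008 + 4013)/(1214 + j) + A(-101, 142)) + 11849 = ((-6008 + 4013)/(1214 + 169) - 24) + 11849 = (-1995/1383 - 24) + 11849 = (-1995*1/1383 - 24) + 11849 = (-665/461 - 24) + 11849 = -11729/461 + 11849 = 5450660/461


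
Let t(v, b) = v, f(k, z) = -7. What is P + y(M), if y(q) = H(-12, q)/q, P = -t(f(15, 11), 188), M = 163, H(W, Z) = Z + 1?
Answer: 1305/163 ≈ 8.0061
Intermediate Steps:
H(W, Z) = 1 + Z
P = 7 (P = -1*(-7) = 7)
y(q) = (1 + q)/q
P + y(M) = 7 + (1 + 163)/163 = 7 + (1/163)*164 = 7 + 164/163 = 1305/163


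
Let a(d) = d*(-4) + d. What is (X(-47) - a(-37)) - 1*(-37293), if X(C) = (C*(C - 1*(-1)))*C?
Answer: -64432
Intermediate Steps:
X(C) = C²*(1 + C) (X(C) = (C*(C + 1))*C = (C*(1 + C))*C = C²*(1 + C))
a(d) = -3*d (a(d) = -4*d + d = -3*d)
(X(-47) - a(-37)) - 1*(-37293) = ((-47)²*(1 - 47) - (-3)*(-37)) - 1*(-37293) = (2209*(-46) - 1*111) + 37293 = (-101614 - 111) + 37293 = -101725 + 37293 = -64432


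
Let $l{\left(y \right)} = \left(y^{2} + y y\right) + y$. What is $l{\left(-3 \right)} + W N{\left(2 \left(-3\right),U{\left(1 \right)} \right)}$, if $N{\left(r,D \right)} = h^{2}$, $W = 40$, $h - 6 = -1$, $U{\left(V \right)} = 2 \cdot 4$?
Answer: $1015$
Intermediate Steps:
$U{\left(V \right)} = 8$
$h = 5$ ($h = 6 - 1 = 5$)
$l{\left(y \right)} = y + 2 y^{2}$ ($l{\left(y \right)} = \left(y^{2} + y^{2}\right) + y = 2 y^{2} + y = y + 2 y^{2}$)
$N{\left(r,D \right)} = 25$ ($N{\left(r,D \right)} = 5^{2} = 25$)
$l{\left(-3 \right)} + W N{\left(2 \left(-3\right),U{\left(1 \right)} \right)} = - 3 \left(1 + 2 \left(-3\right)\right) + 40 \cdot 25 = - 3 \left(1 - 6\right) + 1000 = \left(-3\right) \left(-5\right) + 1000 = 15 + 1000 = 1015$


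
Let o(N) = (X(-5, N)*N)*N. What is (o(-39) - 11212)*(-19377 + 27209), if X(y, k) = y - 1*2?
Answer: -171199688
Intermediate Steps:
X(y, k) = -2 + y (X(y, k) = y - 2 = -2 + y)
o(N) = -7*N² (o(N) = ((-2 - 5)*N)*N = (-7*N)*N = -7*N²)
(o(-39) - 11212)*(-19377 + 27209) = (-7*(-39)² - 11212)*(-19377 + 27209) = (-7*1521 - 11212)*7832 = (-10647 - 11212)*7832 = -21859*7832 = -171199688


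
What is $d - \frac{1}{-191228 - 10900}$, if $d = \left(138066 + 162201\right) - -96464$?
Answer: $\frac{80190443569}{202128} \approx 3.9673 \cdot 10^{5}$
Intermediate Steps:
$d = 396731$ ($d = 300267 + 96464 = 396731$)
$d - \frac{1}{-191228 - 10900} = 396731 - \frac{1}{-191228 - 10900} = 396731 - \frac{1}{-202128} = 396731 - - \frac{1}{202128} = 396731 + \frac{1}{202128} = \frac{80190443569}{202128}$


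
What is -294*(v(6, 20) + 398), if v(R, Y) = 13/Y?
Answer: -1172031/10 ≈ -1.1720e+5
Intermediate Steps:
-294*(v(6, 20) + 398) = -294*(13/20 + 398) = -294*7973/20 = -1172031/10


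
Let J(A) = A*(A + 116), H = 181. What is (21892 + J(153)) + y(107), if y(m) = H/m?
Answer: 6746424/107 ≈ 63051.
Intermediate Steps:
J(A) = A*(116 + A)
y(m) = 181/m
(21892 + J(153)) + y(107) = (21892 + 153*(116 + 153)) + 181/107 = (21892 + 153*269) + 181*(1/107) = (21892 + 41157) + 181/107 = 63049 + 181/107 = 6746424/107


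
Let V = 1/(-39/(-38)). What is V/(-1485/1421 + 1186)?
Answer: 53998/65669019 ≈ 0.00082227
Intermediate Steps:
V = 38/39 (V = 1/(-39*(-1/38)) = 1/(39/38) = 38/39 ≈ 0.97436)
V/(-1485/1421 + 1186) = (38/39)/(-1485/1421 + 1186) = (38/39)/(1683821/1421) = (1421/1683821)*(38/39) = 53998/65669019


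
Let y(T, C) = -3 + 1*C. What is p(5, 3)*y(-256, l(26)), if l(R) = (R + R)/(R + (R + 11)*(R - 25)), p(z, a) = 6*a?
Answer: -274/7 ≈ -39.143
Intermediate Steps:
l(R) = 2*R/(R + (-25 + R)*(11 + R)) (l(R) = (2*R)/(R + (11 + R)*(-25 + R)) = (2*R)/(R + (-25 + R)*(11 + R)) = 2*R/(R + (-25 + R)*(11 + R)))
y(T, C) = -3 + C
p(5, 3)*y(-256, l(26)) = (6*3)*(-3 + 2*26/(-275 + 26² - 13*26)) = 18*(-3 + 2*26/(-275 + 676 - 338)) = 18*(-3 + 2*26/63) = 18*(-3 + 2*26*(1/63)) = 18*(-3 + 52/63) = 18*(-137/63) = -274/7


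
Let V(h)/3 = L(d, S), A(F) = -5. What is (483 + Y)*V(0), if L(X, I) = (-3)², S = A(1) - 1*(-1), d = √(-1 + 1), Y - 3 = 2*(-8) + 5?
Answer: 12825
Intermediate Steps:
Y = -8 (Y = 3 + (2*(-8) + 5) = 3 + (-16 + 5) = 3 - 11 = -8)
d = 0 (d = √0 = 0)
S = -4 (S = -5 - 1*(-1) = -5 + 1 = -4)
L(X, I) = 9
V(h) = 27 (V(h) = 3*9 = 27)
(483 + Y)*V(0) = (483 - 8)*27 = 475*27 = 12825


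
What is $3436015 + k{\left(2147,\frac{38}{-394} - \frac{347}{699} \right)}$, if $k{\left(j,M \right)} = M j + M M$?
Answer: $\frac{65129985660397495}{18962116209} \approx 3.4347 \cdot 10^{6}$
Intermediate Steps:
$k{\left(j,M \right)} = M^{2} + M j$ ($k{\left(j,M \right)} = M j + M^{2} = M^{2} + M j$)
$3436015 + k{\left(2147,\frac{38}{-394} - \frac{347}{699} \right)} = 3436015 + \left(\frac{38}{-394} - \frac{347}{699}\right) \left(\left(\frac{38}{-394} - \frac{347}{699}\right) + 2147\right) = 3436015 + \left(38 \left(- \frac{1}{394}\right) - \frac{347}{699}\right) \left(\left(38 \left(- \frac{1}{394}\right) - \frac{347}{699}\right) + 2147\right) = 3436015 + \left(- \frac{19}{197} - \frac{347}{699}\right) \left(\left(- \frac{19}{197} - \frac{347}{699}\right) + 2147\right) = 3436015 - \frac{81640 \left(- \frac{81640}{137703} + 2147\right)}{137703} = 3436015 - \frac{24130065469640}{18962116209} = \frac{65129985660397495}{18962116209}$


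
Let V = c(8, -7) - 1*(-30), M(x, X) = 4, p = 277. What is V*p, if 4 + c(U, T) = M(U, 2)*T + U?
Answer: 1662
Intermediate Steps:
c(U, T) = -4 + U + 4*T (c(U, T) = -4 + (4*T + U) = -4 + (U + 4*T) = -4 + U + 4*T)
V = 6 (V = (-4 + 8 + 4*(-7)) - 1*(-30) = (-4 + 8 - 28) + 30 = -24 + 30 = 6)
V*p = 6*277 = 1662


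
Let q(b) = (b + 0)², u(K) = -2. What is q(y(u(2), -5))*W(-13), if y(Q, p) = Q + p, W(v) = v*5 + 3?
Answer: -3038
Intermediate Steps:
W(v) = 3 + 5*v (W(v) = 5*v + 3 = 3 + 5*v)
q(b) = b²
q(y(u(2), -5))*W(-13) = (-2 - 5)²*(3 + 5*(-13)) = (-7)²*(3 - 65) = 49*(-62) = -3038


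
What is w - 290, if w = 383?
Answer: 93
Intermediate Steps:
w - 290 = 383 - 290 = 93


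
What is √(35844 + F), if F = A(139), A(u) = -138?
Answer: √35706 ≈ 188.96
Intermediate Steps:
F = -138
√(35844 + F) = √(35844 - 138) = √35706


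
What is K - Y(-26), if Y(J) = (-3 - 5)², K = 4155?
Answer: 4091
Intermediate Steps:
Y(J) = 64 (Y(J) = (-8)² = 64)
K - Y(-26) = 4155 - 1*64 = 4155 - 64 = 4091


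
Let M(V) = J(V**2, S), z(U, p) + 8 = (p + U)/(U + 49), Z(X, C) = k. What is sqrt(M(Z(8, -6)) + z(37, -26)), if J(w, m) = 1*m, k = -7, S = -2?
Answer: I*sqrt(73014)/86 ≈ 3.142*I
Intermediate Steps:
Z(X, C) = -7
z(U, p) = -8 + (U + p)/(49 + U) (z(U, p) = -8 + (p + U)/(U + 49) = -8 + (U + p)/(49 + U))
J(w, m) = m
M(V) = -2
sqrt(M(Z(8, -6)) + z(37, -26)) = sqrt(-2 + (-392 - 26 - 7*37)/(49 + 37)) = sqrt(-2 + (-392 - 26 - 259)/86) = sqrt(-2 + (1/86)*(-677)) = sqrt(-2 - 677/86) = sqrt(-849/86) = I*sqrt(73014)/86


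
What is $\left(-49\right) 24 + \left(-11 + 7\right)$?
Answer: $-1180$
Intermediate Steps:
$\left(-49\right) 24 + \left(-11 + 7\right) = -1176 - 4 = -1180$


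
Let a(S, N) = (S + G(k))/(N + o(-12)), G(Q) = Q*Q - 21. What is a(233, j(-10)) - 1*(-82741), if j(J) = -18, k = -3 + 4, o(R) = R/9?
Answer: 4798339/58 ≈ 82730.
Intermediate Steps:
o(R) = R/9 (o(R) = R*(⅑) = R/9)
k = 1
G(Q) = -21 + Q² (G(Q) = Q² - 21 = -21 + Q²)
a(S, N) = (-20 + S)/(-4/3 + N) (a(S, N) = (S + (-21 + 1²))/(N + (⅑)*(-12)) = (S + (-21 + 1))/(N - 4/3) = (S - 20)/(-4/3 + N) = (-20 + S)/(-4/3 + N))
a(233, j(-10)) - 1*(-82741) = 3*(-20 + 233)/(-4 + 3*(-18)) - 1*(-82741) = 3*213/(-4 - 54) + 82741 = 3*213/(-58) + 82741 = 3*(-1/58)*213 + 82741 = -639/58 + 82741 = 4798339/58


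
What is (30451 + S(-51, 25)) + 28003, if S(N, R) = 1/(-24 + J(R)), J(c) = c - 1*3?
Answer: 116907/2 ≈ 58454.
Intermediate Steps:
J(c) = -3 + c (J(c) = c - 3 = -3 + c)
S(N, R) = 1/(-27 + R) (S(N, R) = 1/(-24 + (-3 + R)) = 1/(-27 + R))
(30451 + S(-51, 25)) + 28003 = (30451 + 1/(-27 + 25)) + 28003 = (30451 + 1/(-2)) + 28003 = (30451 - ½) + 28003 = 60901/2 + 28003 = 116907/2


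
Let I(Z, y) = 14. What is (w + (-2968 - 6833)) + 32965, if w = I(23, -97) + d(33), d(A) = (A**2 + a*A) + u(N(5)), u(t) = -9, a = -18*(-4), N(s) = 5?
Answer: 26634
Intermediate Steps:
a = 72
d(A) = -9 + A**2 + 72*A (d(A) = (A**2 + 72*A) - 9 = -9 + A**2 + 72*A)
w = 3470 (w = 14 + (-9 + 33**2 + 72*33) = 14 + (-9 + 1089 + 2376) = 14 + 3456 = 3470)
(w + (-2968 - 6833)) + 32965 = (3470 + (-2968 - 6833)) + 32965 = (3470 - 9801) + 32965 = -6331 + 32965 = 26634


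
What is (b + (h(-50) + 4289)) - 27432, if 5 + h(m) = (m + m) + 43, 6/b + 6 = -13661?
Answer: -317142741/13667 ≈ -23205.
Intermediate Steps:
b = -6/13667 (b = 6/(-6 - 13661) = 6/(-13667) = 6*(-1/13667) = -6/13667 ≈ -0.00043901)
h(m) = 38 + 2*m (h(m) = -5 + ((m + m) + 43) = -5 + (2*m + 43) = -5 + (43 + 2*m) = 38 + 2*m)
(b + (h(-50) + 4289)) - 27432 = (-6/13667 + ((38 + 2*(-50)) + 4289)) - 27432 = (-6/13667 + ((38 - 100) + 4289)) - 27432 = (-6/13667 + (-62 + 4289)) - 27432 = (-6/13667 + 4227) - 27432 = 57770403/13667 - 27432 = -317142741/13667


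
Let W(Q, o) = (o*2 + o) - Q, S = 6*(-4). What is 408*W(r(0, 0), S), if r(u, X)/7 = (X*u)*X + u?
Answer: -29376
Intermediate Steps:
S = -24
r(u, X) = 7*u + 7*u*X**2 (r(u, X) = 7*((X*u)*X + u) = 7*(u*X**2 + u) = 7*(u + u*X**2) = 7*u + 7*u*X**2)
W(Q, o) = -Q + 3*o (W(Q, o) = (2*o + o) - Q = 3*o - Q = -Q + 3*o)
408*W(r(0, 0), S) = 408*(-7*0*(1 + 0**2) + 3*(-24)) = 408*(-7*0*(1 + 0) - 72) = 408*(-7*0 - 72) = 408*(-1*0 - 72) = 408*(0 - 72) = 408*(-72) = -29376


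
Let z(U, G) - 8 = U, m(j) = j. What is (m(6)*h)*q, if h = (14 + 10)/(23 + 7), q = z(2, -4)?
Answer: 48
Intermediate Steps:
z(U, G) = 8 + U
q = 10 (q = 8 + 2 = 10)
h = ⅘ (h = 24/30 = 24*(1/30) = ⅘ ≈ 0.80000)
(m(6)*h)*q = (6*(⅘))*10 = (24/5)*10 = 48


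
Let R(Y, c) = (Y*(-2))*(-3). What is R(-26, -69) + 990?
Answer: 834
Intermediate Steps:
R(Y, c) = 6*Y (R(Y, c) = -2*Y*(-3) = 6*Y)
R(-26, -69) + 990 = 6*(-26) + 990 = -156 + 990 = 834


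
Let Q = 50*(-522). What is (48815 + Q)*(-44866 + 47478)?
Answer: 59331580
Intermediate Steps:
Q = -26100
(48815 + Q)*(-44866 + 47478) = (48815 - 26100)*(-44866 + 47478) = 22715*2612 = 59331580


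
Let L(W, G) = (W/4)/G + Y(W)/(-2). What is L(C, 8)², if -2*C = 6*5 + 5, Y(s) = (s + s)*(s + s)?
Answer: 1539385225/4096 ≈ 3.7583e+5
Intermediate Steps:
Y(s) = 4*s² (Y(s) = (2*s)*(2*s) = 4*s²)
C = -35/2 (C = -(6*5 + 5)/2 = -(30 + 5)/2 = -½*35 = -35/2 ≈ -17.500)
L(W, G) = -2*W² + W/(4*G) (L(W, G) = (W/4)/G + (4*W²)/(-2) = (W*(¼))/G + (4*W²)*(-½) = (W/4)/G - 2*W² = W/(4*G) - 2*W² = -2*W² + W/(4*G))
L(C, 8)² = (-2*(-35/2)² + (¼)*(-35/2)/8)² = (-2*1225/4 + (¼)*(-35/2)*(⅛))² = (-1225/2 - 35/64)² = (-39235/64)² = 1539385225/4096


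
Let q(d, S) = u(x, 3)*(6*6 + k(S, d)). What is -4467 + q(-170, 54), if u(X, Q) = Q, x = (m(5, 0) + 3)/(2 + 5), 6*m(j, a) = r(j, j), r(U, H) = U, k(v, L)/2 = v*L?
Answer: -59439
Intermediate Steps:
k(v, L) = 2*L*v (k(v, L) = 2*(v*L) = 2*(L*v) = 2*L*v)
m(j, a) = j/6
x = 23/42 (x = ((1/6)*5 + 3)/(2 + 5) = (5/6 + 3)/7 = (23/6)*(1/7) = 23/42 ≈ 0.54762)
q(d, S) = 108 + 6*S*d (q(d, S) = 3*(6*6 + 2*d*S) = 3*(36 + 2*S*d) = 108 + 6*S*d)
-4467 + q(-170, 54) = -4467 + (108 + 6*54*(-170)) = -4467 + (108 - 55080) = -4467 - 54972 = -59439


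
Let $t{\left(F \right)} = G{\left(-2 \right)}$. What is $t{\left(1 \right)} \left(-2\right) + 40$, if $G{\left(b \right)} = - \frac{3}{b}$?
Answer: $37$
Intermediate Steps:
$t{\left(F \right)} = \frac{3}{2}$ ($t{\left(F \right)} = - \frac{3}{-2} = \left(-3\right) \left(- \frac{1}{2}\right) = \frac{3}{2}$)
$t{\left(1 \right)} \left(-2\right) + 40 = \frac{3}{2} \left(-2\right) + 40 = -3 + 40 = 37$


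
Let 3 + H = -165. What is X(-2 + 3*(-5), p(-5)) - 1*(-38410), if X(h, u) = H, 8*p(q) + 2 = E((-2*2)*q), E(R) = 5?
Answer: 38242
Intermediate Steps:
p(q) = 3/8 (p(q) = -1/4 + (1/8)*5 = -1/4 + 5/8 = 3/8)
H = -168 (H = -3 - 165 = -168)
X(h, u) = -168
X(-2 + 3*(-5), p(-5)) - 1*(-38410) = -168 - 1*(-38410) = -168 + 38410 = 38242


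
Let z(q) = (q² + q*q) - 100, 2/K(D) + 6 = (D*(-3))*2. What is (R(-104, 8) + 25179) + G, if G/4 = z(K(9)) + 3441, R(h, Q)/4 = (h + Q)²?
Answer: 16966577/225 ≈ 75407.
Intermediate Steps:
K(D) = 2/(-6 - 6*D) (K(D) = 2/(-6 + (D*(-3))*2) = 2/(-6 - 3*D*2) = 2/(-6 - 6*D))
z(q) = -100 + 2*q² (z(q) = (q² + q²) - 100 = 2*q² - 100 = -100 + 2*q²)
R(h, Q) = 4*(Q + h)² (R(h, Q) = 4*(h + Q)² = 4*(Q + h)²)
G = 3006902/225 (G = 4*((-100 + 2*(-1/(3 + 3*9))²) + 3441) = 4*((-100 + 2*(-1/(3 + 27))²) + 3441) = 4*((-100 + 2*(-1/30)²) + 3441) = 4*((-100 + 2*(1/900)) + 3441) = 4*((-100 + 1/450) + 3441) = 4*(-44999/450 + 3441) = 4*(1503451/450) = 3006902/225 ≈ 13364.)
(R(-104, 8) + 25179) + G = (4*(8 - 104)² + 25179) + 3006902/225 = (4*(-96)² + 25179) + 3006902/225 = (4*9216 + 25179) + 3006902/225 = (36864 + 25179) + 3006902/225 = 62043 + 3006902/225 = 16966577/225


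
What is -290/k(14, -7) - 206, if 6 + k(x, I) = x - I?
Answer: -676/3 ≈ -225.33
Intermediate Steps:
k(x, I) = -6 + x - I (k(x, I) = -6 + (x - I) = -6 + x - I)
-290/k(14, -7) - 206 = -290/(-6 + 14 - 1*(-7)) - 206 = -290/(-6 + 14 + 7) - 206 = -290/15 - 206 = -290*1/15 - 206 = -58/3 - 206 = -676/3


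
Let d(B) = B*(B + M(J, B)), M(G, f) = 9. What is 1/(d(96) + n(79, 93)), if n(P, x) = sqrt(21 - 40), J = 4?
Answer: 10080/101606419 - I*sqrt(19)/101606419 ≈ 9.9206e-5 - 4.29e-8*I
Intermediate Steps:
n(P, x) = I*sqrt(19) (n(P, x) = sqrt(-19) = I*sqrt(19))
d(B) = B*(9 + B) (d(B) = B*(B + 9) = B*(9 + B))
1/(d(96) + n(79, 93)) = 1/(96*(9 + 96) + I*sqrt(19)) = 1/(96*105 + I*sqrt(19)) = 1/(10080 + I*sqrt(19))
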